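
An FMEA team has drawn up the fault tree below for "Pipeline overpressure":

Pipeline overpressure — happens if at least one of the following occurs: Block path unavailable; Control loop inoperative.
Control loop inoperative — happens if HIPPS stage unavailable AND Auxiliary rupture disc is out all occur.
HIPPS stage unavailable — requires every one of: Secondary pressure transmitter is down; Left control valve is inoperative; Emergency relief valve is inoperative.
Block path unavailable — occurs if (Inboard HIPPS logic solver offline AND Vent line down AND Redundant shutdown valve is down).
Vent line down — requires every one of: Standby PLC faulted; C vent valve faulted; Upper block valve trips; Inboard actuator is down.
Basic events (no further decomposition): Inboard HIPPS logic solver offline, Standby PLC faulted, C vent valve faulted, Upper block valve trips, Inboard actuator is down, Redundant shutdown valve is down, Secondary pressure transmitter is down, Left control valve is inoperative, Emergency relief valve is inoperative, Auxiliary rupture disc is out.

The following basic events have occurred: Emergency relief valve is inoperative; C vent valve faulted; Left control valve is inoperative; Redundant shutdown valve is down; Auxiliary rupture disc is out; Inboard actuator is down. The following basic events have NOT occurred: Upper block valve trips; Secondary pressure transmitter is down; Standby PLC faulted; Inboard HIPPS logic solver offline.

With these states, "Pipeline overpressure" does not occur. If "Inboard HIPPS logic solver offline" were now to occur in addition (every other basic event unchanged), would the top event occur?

Counterfactual: set "Inboard HIPPS logic solver offline" to occurred.
Vent line down [AND]: Standby PLC faulted=not, C vent valve faulted=occurs, Upper block valve trips=not, Inboard actuator is down=occurs → not all inputs occur → does not occur.
Block path unavailable [AND]: Inboard HIPPS logic solver offline=occurs, Vent line down=not, Redundant shutdown valve is down=occurs → not all inputs occur → does not occur.
HIPPS stage unavailable [AND]: Secondary pressure transmitter is down=not, Left control valve is inoperative=occurs, Emergency relief valve is inoperative=occurs → not all inputs occur → does not occur.
Control loop inoperative [AND]: HIPPS stage unavailable=not, Auxiliary rupture disc is out=occurs → not all inputs occur → does not occur.
Pipeline overpressure [OR]: Block path unavailable=not, Control loop inoperative=not → no input occurs → does not occur.

No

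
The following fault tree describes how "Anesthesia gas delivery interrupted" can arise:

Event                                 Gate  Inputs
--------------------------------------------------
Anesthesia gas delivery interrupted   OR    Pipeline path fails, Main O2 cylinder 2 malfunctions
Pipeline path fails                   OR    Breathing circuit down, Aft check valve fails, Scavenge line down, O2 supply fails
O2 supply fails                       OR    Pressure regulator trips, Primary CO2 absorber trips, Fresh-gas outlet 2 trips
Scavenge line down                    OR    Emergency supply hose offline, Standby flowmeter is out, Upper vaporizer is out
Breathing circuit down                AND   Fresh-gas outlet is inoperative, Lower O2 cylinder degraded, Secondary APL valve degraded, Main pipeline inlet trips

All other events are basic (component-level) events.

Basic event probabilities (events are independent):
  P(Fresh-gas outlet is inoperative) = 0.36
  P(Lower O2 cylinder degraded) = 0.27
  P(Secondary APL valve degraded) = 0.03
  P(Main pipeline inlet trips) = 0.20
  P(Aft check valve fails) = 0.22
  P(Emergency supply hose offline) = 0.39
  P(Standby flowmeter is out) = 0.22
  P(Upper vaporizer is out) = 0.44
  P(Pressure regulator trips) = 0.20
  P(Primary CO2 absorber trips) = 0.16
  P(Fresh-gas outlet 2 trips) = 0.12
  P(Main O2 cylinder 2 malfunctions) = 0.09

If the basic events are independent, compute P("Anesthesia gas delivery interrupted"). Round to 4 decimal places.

0.8882

P(Breathing circuit down) [AND] = 0.36 × 0.27 × 0.03 × 0.20 = 0.000583
P(Scavenge line down) [OR] = 1 − (1−0.39) × (1−0.22) × (1−0.44) = 0.733552
P(O2 supply fails) [OR] = 1 − (1−0.20) × (1−0.16) × (1−0.12) = 0.408640
P(Pipeline path fails) [OR] = 1 − (1−0.000583) × (1−0.22) × (1−0.733552) × (1−0.408640) = 0.877170
P(Anesthesia gas delivery interrupted) [OR] = 1 − (1−0.877170) × (1−0.09) = 0.888225
Rounded to 4 decimal places: P(Anesthesia gas delivery interrupted) ≈ 0.8882.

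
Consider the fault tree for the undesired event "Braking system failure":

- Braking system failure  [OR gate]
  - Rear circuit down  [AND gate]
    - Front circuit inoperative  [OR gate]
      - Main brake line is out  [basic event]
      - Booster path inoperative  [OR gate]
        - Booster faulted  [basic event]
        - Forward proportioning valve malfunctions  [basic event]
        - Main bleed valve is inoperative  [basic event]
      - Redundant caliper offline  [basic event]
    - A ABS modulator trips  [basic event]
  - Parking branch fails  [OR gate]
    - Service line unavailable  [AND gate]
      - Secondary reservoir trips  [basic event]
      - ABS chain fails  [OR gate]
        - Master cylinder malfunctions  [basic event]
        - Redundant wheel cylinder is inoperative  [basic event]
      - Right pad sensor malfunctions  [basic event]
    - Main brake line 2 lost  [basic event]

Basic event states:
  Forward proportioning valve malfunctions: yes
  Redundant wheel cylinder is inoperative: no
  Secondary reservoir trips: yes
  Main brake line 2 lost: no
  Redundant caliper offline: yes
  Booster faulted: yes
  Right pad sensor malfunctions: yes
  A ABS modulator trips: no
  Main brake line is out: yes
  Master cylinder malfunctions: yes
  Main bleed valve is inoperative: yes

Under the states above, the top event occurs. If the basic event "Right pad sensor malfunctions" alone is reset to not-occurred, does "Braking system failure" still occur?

No

Counterfactual: set "Right pad sensor malfunctions" to not occurred.
Booster path inoperative [OR]: Booster faulted=occurs, Forward proportioning valve malfunctions=occurs, Main bleed valve is inoperative=occurs → at least one input occurs → occurs.
Front circuit inoperative [OR]: Main brake line is out=occurs, Booster path inoperative=occurs, Redundant caliper offline=occurs → at least one input occurs → occurs.
Rear circuit down [AND]: Front circuit inoperative=occurs, A ABS modulator trips=not → not all inputs occur → does not occur.
ABS chain fails [OR]: Master cylinder malfunctions=occurs, Redundant wheel cylinder is inoperative=not → at least one input occurs → occurs.
Service line unavailable [AND]: Secondary reservoir trips=occurs, ABS chain fails=occurs, Right pad sensor malfunctions=not → not all inputs occur → does not occur.
Parking branch fails [OR]: Service line unavailable=not, Main brake line 2 lost=not → no input occurs → does not occur.
Braking system failure [OR]: Rear circuit down=not, Parking branch fails=not → no input occurs → does not occur.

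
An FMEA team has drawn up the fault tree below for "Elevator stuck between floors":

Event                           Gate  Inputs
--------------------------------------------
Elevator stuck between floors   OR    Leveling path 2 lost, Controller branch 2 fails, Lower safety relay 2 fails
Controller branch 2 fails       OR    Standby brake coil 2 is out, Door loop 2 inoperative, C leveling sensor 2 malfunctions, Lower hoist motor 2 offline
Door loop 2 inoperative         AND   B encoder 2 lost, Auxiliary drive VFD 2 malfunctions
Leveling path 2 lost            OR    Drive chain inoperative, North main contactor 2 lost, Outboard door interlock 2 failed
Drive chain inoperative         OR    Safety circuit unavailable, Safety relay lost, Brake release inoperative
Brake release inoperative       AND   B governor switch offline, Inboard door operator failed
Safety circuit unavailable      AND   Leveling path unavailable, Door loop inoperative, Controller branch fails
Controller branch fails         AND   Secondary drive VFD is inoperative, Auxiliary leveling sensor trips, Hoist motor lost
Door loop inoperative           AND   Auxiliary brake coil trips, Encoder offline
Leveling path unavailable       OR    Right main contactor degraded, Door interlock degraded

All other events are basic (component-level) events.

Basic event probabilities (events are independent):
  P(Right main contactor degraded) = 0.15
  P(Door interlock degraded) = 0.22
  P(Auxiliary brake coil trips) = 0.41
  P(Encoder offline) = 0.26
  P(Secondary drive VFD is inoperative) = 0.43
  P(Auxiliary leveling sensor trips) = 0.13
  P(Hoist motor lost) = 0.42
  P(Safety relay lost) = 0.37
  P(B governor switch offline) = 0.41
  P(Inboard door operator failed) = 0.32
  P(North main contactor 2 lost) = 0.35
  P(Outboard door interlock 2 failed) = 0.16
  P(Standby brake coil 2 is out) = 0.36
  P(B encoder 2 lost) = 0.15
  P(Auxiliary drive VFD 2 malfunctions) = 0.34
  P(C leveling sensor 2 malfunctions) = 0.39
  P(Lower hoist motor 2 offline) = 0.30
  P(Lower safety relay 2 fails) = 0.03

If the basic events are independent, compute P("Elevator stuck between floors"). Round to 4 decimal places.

0.9249

P(Leveling path unavailable) [OR] = 1 − (1−0.15) × (1−0.22) = 0.337000
P(Door loop inoperative) [AND] = 0.41 × 0.26 = 0.106600
P(Controller branch fails) [AND] = 0.43 × 0.13 × 0.42 = 0.023478
P(Safety circuit unavailable) [AND] = 0.337000 × 0.106600 × 0.023478 = 0.000843
P(Brake release inoperative) [AND] = 0.41 × 0.32 = 0.131200
P(Drive chain inoperative) [OR] = 1 − (1−0.000843) × (1−0.37) × (1−0.131200) = 0.453117
P(Leveling path 2 lost) [OR] = 1 − (1−0.453117) × (1−0.35) × (1−0.16) = 0.701402
P(Door loop 2 inoperative) [AND] = 0.15 × 0.34 = 0.051000
P(Controller branch 2 fails) [OR] = 1 − (1−0.36) × (1−0.051000) × (1−0.39) × (1−0.30) = 0.740657
P(Elevator stuck between floors) [OR] = 1 − (1−0.701402) × (1−0.740657) × (1−0.03) = 0.924884
Rounded to 4 decimal places: P(Elevator stuck between floors) ≈ 0.9249.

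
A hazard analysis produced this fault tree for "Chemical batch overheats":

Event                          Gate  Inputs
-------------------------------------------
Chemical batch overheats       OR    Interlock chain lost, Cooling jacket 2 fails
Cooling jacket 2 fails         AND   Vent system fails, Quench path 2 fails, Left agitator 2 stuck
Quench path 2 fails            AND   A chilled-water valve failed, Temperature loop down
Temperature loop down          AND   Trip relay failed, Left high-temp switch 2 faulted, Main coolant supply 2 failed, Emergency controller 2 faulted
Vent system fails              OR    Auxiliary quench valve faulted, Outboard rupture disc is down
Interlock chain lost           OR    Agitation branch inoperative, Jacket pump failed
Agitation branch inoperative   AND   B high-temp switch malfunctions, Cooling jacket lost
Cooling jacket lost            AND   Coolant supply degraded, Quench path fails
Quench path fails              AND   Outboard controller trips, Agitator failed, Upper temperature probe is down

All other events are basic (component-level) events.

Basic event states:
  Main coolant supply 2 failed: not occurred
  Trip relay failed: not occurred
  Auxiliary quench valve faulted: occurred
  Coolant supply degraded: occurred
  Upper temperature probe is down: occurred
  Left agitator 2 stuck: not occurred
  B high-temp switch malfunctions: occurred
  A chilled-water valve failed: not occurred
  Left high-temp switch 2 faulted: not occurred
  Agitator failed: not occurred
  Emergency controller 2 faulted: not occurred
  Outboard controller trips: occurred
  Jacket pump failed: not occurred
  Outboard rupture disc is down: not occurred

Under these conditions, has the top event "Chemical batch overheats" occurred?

No

Quench path fails [AND]: Outboard controller trips=occurs, Agitator failed=not, Upper temperature probe is down=occurs → not all inputs occur → does not occur.
Cooling jacket lost [AND]: Coolant supply degraded=occurs, Quench path fails=not → not all inputs occur → does not occur.
Agitation branch inoperative [AND]: B high-temp switch malfunctions=occurs, Cooling jacket lost=not → not all inputs occur → does not occur.
Interlock chain lost [OR]: Agitation branch inoperative=not, Jacket pump failed=not → no input occurs → does not occur.
Vent system fails [OR]: Auxiliary quench valve faulted=occurs, Outboard rupture disc is down=not → at least one input occurs → occurs.
Temperature loop down [AND]: Trip relay failed=not, Left high-temp switch 2 faulted=not, Main coolant supply 2 failed=not, Emergency controller 2 faulted=not → not all inputs occur → does not occur.
Quench path 2 fails [AND]: A chilled-water valve failed=not, Temperature loop down=not → not all inputs occur → does not occur.
Cooling jacket 2 fails [AND]: Vent system fails=occurs, Quench path 2 fails=not, Left agitator 2 stuck=not → not all inputs occur → does not occur.
Chemical batch overheats [OR]: Interlock chain lost=not, Cooling jacket 2 fails=not → no input occurs → does not occur.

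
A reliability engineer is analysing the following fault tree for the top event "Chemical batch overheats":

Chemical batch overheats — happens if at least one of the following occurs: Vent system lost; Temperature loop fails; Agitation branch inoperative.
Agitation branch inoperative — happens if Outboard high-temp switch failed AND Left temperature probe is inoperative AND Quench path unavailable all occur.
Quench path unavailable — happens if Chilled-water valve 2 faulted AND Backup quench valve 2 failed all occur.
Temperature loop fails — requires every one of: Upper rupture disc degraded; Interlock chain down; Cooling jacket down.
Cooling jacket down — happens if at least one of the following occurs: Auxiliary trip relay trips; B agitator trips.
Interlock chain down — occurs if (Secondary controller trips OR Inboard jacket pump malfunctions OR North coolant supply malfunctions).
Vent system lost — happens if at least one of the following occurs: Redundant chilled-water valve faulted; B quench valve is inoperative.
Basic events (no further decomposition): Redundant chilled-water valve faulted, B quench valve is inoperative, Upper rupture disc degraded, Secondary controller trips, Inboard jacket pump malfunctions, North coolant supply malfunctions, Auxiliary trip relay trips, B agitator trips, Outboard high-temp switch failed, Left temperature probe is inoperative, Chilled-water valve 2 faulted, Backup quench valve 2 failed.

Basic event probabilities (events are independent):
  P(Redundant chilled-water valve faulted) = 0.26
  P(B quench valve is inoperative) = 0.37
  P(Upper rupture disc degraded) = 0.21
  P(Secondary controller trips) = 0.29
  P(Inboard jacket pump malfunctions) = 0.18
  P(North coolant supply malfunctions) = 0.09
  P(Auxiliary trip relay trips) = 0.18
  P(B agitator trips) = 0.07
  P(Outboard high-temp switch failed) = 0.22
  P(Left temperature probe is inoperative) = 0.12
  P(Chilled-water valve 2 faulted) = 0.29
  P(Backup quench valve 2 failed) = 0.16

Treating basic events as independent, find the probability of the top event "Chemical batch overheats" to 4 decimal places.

0.5453

P(Vent system lost) [OR] = 1 − (1−0.26) × (1−0.37) = 0.533800
P(Interlock chain down) [OR] = 1 − (1−0.29) × (1−0.18) × (1−0.09) = 0.470198
P(Cooling jacket down) [OR] = 1 − (1−0.18) × (1−0.07) = 0.237400
P(Temperature loop fails) [AND] = 0.21 × 0.470198 × 0.237400 = 0.023441
P(Quench path unavailable) [AND] = 0.29 × 0.16 = 0.046400
P(Agitation branch inoperative) [AND] = 0.22 × 0.12 × 0.046400 = 0.001225
P(Chemical batch overheats) [OR] = 1 − (1−0.533800) × (1−0.023441) × (1−0.001225) = 0.545286
Rounded to 4 decimal places: P(Chemical batch overheats) ≈ 0.5453.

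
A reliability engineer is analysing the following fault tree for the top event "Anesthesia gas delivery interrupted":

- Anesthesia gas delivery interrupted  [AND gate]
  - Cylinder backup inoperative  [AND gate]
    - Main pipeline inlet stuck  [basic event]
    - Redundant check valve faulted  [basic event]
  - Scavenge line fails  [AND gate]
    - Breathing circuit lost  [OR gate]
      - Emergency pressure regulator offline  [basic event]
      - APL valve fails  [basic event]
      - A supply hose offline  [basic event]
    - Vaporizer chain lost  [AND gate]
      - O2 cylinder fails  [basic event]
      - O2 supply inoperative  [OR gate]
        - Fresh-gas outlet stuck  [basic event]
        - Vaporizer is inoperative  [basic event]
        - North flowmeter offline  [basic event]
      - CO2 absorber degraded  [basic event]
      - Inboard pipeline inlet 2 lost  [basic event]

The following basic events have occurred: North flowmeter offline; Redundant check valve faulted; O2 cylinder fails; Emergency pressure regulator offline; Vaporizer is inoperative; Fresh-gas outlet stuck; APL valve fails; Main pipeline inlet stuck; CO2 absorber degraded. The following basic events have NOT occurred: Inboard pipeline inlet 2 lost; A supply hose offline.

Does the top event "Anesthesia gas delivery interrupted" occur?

Cylinder backup inoperative [AND]: Main pipeline inlet stuck=occurs, Redundant check valve faulted=occurs → all inputs occur → occurs.
Breathing circuit lost [OR]: Emergency pressure regulator offline=occurs, APL valve fails=occurs, A supply hose offline=not → at least one input occurs → occurs.
O2 supply inoperative [OR]: Fresh-gas outlet stuck=occurs, Vaporizer is inoperative=occurs, North flowmeter offline=occurs → at least one input occurs → occurs.
Vaporizer chain lost [AND]: O2 cylinder fails=occurs, O2 supply inoperative=occurs, CO2 absorber degraded=occurs, Inboard pipeline inlet 2 lost=not → not all inputs occur → does not occur.
Scavenge line fails [AND]: Breathing circuit lost=occurs, Vaporizer chain lost=not → not all inputs occur → does not occur.
Anesthesia gas delivery interrupted [AND]: Cylinder backup inoperative=occurs, Scavenge line fails=not → not all inputs occur → does not occur.

No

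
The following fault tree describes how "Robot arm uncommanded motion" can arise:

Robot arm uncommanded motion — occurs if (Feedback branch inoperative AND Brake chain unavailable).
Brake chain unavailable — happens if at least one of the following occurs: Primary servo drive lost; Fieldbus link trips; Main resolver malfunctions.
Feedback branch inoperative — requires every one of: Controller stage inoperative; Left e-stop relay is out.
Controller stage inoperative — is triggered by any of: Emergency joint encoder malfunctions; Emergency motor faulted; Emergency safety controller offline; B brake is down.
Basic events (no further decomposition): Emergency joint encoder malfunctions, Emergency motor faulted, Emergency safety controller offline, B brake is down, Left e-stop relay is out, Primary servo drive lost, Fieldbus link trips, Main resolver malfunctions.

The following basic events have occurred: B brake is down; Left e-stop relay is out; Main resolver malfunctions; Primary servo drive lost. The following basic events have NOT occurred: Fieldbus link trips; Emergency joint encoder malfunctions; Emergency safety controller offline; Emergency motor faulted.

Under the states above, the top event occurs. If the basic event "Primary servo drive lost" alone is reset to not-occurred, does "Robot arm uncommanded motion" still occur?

Yes

Counterfactual: set "Primary servo drive lost" to not occurred.
Controller stage inoperative [OR]: Emergency joint encoder malfunctions=not, Emergency motor faulted=not, Emergency safety controller offline=not, B brake is down=occurs → at least one input occurs → occurs.
Feedback branch inoperative [AND]: Controller stage inoperative=occurs, Left e-stop relay is out=occurs → all inputs occur → occurs.
Brake chain unavailable [OR]: Primary servo drive lost=not, Fieldbus link trips=not, Main resolver malfunctions=occurs → at least one input occurs → occurs.
Robot arm uncommanded motion [AND]: Feedback branch inoperative=occurs, Brake chain unavailable=occurs → all inputs occur → occurs.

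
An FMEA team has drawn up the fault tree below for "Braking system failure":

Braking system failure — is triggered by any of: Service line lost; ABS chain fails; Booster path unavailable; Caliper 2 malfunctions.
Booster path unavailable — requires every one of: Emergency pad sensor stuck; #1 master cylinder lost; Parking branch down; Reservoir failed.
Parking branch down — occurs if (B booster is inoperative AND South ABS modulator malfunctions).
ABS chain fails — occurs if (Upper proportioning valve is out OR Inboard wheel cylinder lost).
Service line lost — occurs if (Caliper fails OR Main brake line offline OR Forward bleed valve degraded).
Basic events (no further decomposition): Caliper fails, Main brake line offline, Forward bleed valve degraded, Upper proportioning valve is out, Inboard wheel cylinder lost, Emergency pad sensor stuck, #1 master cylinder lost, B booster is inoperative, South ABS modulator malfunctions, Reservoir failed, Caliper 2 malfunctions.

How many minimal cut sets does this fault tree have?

7

Service line lost [OR]: union of children's cut sets → 3 cut set(s).
ABS chain fails [OR]: union of children's cut sets → 2 cut set(s).
Parking branch down [AND]: one cut set from each child combined → 1 × 1 = 1 cut set(s).
Booster path unavailable [AND]: one cut set from each child combined → 1 × 1 × 1 × 1 = 1 cut set(s).
Braking system failure [OR]: union of children's cut sets → 7 cut set(s).
Minimal cut sets: {Caliper fails}; {Main brake line offline}; {Forward bleed valve degraded}; {Upper proportioning valve is out}; {Inboard wheel cylinder lost}; {#1 master cylinder lost, B booster is inoperative, Emergency pad sensor stuck, Reservoir failed, South ABS modulator malfunctions}; {Caliper 2 malfunctions}.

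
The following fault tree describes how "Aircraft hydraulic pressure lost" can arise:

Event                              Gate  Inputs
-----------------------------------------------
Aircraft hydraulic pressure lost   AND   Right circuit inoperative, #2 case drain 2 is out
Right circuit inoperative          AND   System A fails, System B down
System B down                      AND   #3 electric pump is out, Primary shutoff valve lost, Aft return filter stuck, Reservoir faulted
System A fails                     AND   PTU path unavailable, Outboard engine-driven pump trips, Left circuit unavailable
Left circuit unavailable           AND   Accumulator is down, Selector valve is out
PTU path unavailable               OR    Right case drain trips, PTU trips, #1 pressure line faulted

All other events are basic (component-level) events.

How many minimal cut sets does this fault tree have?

PTU path unavailable [OR]: union of children's cut sets → 3 cut set(s).
Left circuit unavailable [AND]: one cut set from each child combined → 1 × 1 = 1 cut set(s).
System A fails [AND]: one cut set from each child combined → 3 × 1 × 1 = 3 cut set(s).
System B down [AND]: one cut set from each child combined → 1 × 1 × 1 × 1 = 1 cut set(s).
Right circuit inoperative [AND]: one cut set from each child combined → 3 × 1 = 3 cut set(s).
Aircraft hydraulic pressure lost [AND]: one cut set from each child combined → 3 × 1 = 3 cut set(s).
Minimal cut sets: {#2 case drain 2 is out, #3 electric pump is out, Accumulator is down, Aft return filter stuck, Outboard engine-driven pump trips, Primary shutoff valve lost, Reservoir faulted, Right case drain trips, Selector valve is out}; {#2 case drain 2 is out, #3 electric pump is out, Accumulator is down, Aft return filter stuck, Outboard engine-driven pump trips, PTU trips, Primary shutoff valve lost, Reservoir faulted, Selector valve is out}; {#1 pressure line faulted, #2 case drain 2 is out, #3 electric pump is out, Accumulator is down, Aft return filter stuck, Outboard engine-driven pump trips, Primary shutoff valve lost, Reservoir faulted, Selector valve is out}.

3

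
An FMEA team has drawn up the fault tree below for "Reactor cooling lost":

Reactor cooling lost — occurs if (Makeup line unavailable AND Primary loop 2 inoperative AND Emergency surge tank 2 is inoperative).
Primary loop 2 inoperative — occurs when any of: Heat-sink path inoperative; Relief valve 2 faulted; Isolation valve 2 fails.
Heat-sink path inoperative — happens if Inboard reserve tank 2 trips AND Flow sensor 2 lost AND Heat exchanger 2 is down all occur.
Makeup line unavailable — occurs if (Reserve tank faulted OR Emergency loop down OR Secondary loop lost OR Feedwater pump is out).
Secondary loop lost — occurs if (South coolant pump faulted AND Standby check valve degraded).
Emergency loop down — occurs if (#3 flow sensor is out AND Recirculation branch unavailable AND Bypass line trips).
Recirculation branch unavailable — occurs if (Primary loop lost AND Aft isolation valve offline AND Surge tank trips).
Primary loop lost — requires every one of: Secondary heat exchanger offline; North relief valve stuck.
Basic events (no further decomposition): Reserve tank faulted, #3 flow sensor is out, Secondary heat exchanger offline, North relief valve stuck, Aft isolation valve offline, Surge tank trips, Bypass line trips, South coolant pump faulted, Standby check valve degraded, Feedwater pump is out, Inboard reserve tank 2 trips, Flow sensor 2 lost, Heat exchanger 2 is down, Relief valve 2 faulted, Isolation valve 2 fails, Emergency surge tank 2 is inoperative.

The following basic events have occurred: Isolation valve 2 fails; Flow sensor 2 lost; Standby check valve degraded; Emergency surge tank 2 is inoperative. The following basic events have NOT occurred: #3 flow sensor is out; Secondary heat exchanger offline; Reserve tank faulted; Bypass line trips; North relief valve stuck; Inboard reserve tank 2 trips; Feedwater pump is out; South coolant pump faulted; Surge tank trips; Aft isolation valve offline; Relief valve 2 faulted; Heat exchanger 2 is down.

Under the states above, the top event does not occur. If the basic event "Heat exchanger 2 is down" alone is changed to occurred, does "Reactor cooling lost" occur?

Counterfactual: set "Heat exchanger 2 is down" to occurred.
Primary loop lost [AND]: Secondary heat exchanger offline=not, North relief valve stuck=not → not all inputs occur → does not occur.
Recirculation branch unavailable [AND]: Primary loop lost=not, Aft isolation valve offline=not, Surge tank trips=not → not all inputs occur → does not occur.
Emergency loop down [AND]: #3 flow sensor is out=not, Recirculation branch unavailable=not, Bypass line trips=not → not all inputs occur → does not occur.
Secondary loop lost [AND]: South coolant pump faulted=not, Standby check valve degraded=occurs → not all inputs occur → does not occur.
Makeup line unavailable [OR]: Reserve tank faulted=not, Emergency loop down=not, Secondary loop lost=not, Feedwater pump is out=not → no input occurs → does not occur.
Heat-sink path inoperative [AND]: Inboard reserve tank 2 trips=not, Flow sensor 2 lost=occurs, Heat exchanger 2 is down=occurs → not all inputs occur → does not occur.
Primary loop 2 inoperative [OR]: Heat-sink path inoperative=not, Relief valve 2 faulted=not, Isolation valve 2 fails=occurs → at least one input occurs → occurs.
Reactor cooling lost [AND]: Makeup line unavailable=not, Primary loop 2 inoperative=occurs, Emergency surge tank 2 is inoperative=occurs → not all inputs occur → does not occur.

No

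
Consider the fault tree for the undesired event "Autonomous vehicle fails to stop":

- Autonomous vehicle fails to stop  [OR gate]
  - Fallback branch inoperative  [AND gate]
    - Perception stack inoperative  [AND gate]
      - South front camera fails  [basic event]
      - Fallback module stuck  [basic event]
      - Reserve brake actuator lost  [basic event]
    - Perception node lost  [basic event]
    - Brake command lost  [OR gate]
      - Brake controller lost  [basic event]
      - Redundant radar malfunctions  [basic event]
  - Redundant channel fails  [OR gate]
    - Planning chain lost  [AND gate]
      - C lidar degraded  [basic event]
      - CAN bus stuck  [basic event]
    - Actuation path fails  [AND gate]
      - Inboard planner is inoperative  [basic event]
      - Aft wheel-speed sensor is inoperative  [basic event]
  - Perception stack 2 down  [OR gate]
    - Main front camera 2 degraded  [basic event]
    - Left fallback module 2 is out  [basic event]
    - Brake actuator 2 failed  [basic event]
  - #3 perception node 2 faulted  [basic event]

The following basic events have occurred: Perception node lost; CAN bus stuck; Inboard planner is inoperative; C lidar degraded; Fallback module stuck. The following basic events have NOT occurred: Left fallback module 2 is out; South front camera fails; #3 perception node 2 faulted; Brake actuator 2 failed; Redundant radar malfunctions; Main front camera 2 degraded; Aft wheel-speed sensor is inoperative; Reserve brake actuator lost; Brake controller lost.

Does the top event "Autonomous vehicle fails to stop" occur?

Yes

Perception stack inoperative [AND]: South front camera fails=not, Fallback module stuck=occurs, Reserve brake actuator lost=not → not all inputs occur → does not occur.
Brake command lost [OR]: Brake controller lost=not, Redundant radar malfunctions=not → no input occurs → does not occur.
Fallback branch inoperative [AND]: Perception stack inoperative=not, Perception node lost=occurs, Brake command lost=not → not all inputs occur → does not occur.
Planning chain lost [AND]: C lidar degraded=occurs, CAN bus stuck=occurs → all inputs occur → occurs.
Actuation path fails [AND]: Inboard planner is inoperative=occurs, Aft wheel-speed sensor is inoperative=not → not all inputs occur → does not occur.
Redundant channel fails [OR]: Planning chain lost=occurs, Actuation path fails=not → at least one input occurs → occurs.
Perception stack 2 down [OR]: Main front camera 2 degraded=not, Left fallback module 2 is out=not, Brake actuator 2 failed=not → no input occurs → does not occur.
Autonomous vehicle fails to stop [OR]: Fallback branch inoperative=not, Redundant channel fails=occurs, Perception stack 2 down=not, #3 perception node 2 faulted=not → at least one input occurs → occurs.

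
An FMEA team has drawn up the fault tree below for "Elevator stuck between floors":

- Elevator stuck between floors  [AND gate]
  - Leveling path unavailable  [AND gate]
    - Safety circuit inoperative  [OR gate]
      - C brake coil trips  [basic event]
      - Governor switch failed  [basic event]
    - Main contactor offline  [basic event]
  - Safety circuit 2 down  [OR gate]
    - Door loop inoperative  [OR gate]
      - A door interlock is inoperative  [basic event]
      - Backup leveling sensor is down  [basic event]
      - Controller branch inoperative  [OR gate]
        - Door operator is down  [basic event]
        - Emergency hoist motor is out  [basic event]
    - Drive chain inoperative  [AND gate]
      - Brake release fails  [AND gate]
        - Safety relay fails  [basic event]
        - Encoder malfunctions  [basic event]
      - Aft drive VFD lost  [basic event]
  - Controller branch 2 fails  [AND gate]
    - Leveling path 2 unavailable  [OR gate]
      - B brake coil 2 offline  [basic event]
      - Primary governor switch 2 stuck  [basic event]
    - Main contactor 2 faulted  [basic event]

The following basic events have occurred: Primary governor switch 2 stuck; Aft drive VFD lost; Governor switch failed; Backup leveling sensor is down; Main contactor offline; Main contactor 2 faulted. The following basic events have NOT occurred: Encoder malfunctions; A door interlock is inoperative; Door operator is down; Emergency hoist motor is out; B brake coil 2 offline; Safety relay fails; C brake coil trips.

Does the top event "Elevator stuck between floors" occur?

Yes

Safety circuit inoperative [OR]: C brake coil trips=not, Governor switch failed=occurs → at least one input occurs → occurs.
Leveling path unavailable [AND]: Safety circuit inoperative=occurs, Main contactor offline=occurs → all inputs occur → occurs.
Controller branch inoperative [OR]: Door operator is down=not, Emergency hoist motor is out=not → no input occurs → does not occur.
Door loop inoperative [OR]: A door interlock is inoperative=not, Backup leveling sensor is down=occurs, Controller branch inoperative=not → at least one input occurs → occurs.
Brake release fails [AND]: Safety relay fails=not, Encoder malfunctions=not → not all inputs occur → does not occur.
Drive chain inoperative [AND]: Brake release fails=not, Aft drive VFD lost=occurs → not all inputs occur → does not occur.
Safety circuit 2 down [OR]: Door loop inoperative=occurs, Drive chain inoperative=not → at least one input occurs → occurs.
Leveling path 2 unavailable [OR]: B brake coil 2 offline=not, Primary governor switch 2 stuck=occurs → at least one input occurs → occurs.
Controller branch 2 fails [AND]: Leveling path 2 unavailable=occurs, Main contactor 2 faulted=occurs → all inputs occur → occurs.
Elevator stuck between floors [AND]: Leveling path unavailable=occurs, Safety circuit 2 down=occurs, Controller branch 2 fails=occurs → all inputs occur → occurs.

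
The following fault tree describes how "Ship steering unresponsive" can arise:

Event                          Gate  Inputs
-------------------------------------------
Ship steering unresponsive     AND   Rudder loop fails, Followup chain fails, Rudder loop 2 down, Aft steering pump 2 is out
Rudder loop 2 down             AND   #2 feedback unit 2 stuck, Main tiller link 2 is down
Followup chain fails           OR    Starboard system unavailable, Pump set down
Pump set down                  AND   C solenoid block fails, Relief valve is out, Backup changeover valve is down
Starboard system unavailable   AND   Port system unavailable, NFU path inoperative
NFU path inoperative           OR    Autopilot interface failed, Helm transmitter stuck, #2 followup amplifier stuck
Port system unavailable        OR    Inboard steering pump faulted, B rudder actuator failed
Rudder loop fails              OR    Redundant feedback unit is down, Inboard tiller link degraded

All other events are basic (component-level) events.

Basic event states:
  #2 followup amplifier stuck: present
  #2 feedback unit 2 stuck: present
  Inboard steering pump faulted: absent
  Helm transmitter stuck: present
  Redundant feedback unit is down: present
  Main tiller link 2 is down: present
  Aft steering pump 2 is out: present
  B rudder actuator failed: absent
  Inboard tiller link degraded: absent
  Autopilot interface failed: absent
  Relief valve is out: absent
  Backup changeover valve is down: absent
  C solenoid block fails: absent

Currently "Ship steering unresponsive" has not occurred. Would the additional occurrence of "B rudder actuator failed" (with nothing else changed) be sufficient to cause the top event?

Yes

Counterfactual: set "B rudder actuator failed" to occurred.
Rudder loop fails [OR]: Redundant feedback unit is down=occurs, Inboard tiller link degraded=not → at least one input occurs → occurs.
Port system unavailable [OR]: Inboard steering pump faulted=not, B rudder actuator failed=occurs → at least one input occurs → occurs.
NFU path inoperative [OR]: Autopilot interface failed=not, Helm transmitter stuck=occurs, #2 followup amplifier stuck=occurs → at least one input occurs → occurs.
Starboard system unavailable [AND]: Port system unavailable=occurs, NFU path inoperative=occurs → all inputs occur → occurs.
Pump set down [AND]: C solenoid block fails=not, Relief valve is out=not, Backup changeover valve is down=not → not all inputs occur → does not occur.
Followup chain fails [OR]: Starboard system unavailable=occurs, Pump set down=not → at least one input occurs → occurs.
Rudder loop 2 down [AND]: #2 feedback unit 2 stuck=occurs, Main tiller link 2 is down=occurs → all inputs occur → occurs.
Ship steering unresponsive [AND]: Rudder loop fails=occurs, Followup chain fails=occurs, Rudder loop 2 down=occurs, Aft steering pump 2 is out=occurs → all inputs occur → occurs.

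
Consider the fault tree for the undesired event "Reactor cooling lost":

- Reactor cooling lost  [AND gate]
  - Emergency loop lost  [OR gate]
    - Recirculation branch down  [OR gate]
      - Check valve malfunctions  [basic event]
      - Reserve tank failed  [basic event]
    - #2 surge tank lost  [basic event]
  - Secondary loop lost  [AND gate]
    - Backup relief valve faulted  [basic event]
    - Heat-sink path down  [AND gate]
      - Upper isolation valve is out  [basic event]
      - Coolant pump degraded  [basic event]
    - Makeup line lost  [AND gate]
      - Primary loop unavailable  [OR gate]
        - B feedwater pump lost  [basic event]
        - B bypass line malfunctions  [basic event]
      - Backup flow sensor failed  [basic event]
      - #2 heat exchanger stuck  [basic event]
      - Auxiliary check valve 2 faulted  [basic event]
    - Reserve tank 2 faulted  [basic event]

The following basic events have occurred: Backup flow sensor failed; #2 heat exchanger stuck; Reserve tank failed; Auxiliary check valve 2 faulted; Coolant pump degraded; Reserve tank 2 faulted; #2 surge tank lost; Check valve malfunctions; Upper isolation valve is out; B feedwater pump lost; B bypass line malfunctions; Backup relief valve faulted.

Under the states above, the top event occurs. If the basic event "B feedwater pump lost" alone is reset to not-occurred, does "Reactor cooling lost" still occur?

Yes

Counterfactual: set "B feedwater pump lost" to not occurred.
Recirculation branch down [OR]: Check valve malfunctions=occurs, Reserve tank failed=occurs → at least one input occurs → occurs.
Emergency loop lost [OR]: Recirculation branch down=occurs, #2 surge tank lost=occurs → at least one input occurs → occurs.
Heat-sink path down [AND]: Upper isolation valve is out=occurs, Coolant pump degraded=occurs → all inputs occur → occurs.
Primary loop unavailable [OR]: B feedwater pump lost=not, B bypass line malfunctions=occurs → at least one input occurs → occurs.
Makeup line lost [AND]: Primary loop unavailable=occurs, Backup flow sensor failed=occurs, #2 heat exchanger stuck=occurs, Auxiliary check valve 2 faulted=occurs → all inputs occur → occurs.
Secondary loop lost [AND]: Backup relief valve faulted=occurs, Heat-sink path down=occurs, Makeup line lost=occurs, Reserve tank 2 faulted=occurs → all inputs occur → occurs.
Reactor cooling lost [AND]: Emergency loop lost=occurs, Secondary loop lost=occurs → all inputs occur → occurs.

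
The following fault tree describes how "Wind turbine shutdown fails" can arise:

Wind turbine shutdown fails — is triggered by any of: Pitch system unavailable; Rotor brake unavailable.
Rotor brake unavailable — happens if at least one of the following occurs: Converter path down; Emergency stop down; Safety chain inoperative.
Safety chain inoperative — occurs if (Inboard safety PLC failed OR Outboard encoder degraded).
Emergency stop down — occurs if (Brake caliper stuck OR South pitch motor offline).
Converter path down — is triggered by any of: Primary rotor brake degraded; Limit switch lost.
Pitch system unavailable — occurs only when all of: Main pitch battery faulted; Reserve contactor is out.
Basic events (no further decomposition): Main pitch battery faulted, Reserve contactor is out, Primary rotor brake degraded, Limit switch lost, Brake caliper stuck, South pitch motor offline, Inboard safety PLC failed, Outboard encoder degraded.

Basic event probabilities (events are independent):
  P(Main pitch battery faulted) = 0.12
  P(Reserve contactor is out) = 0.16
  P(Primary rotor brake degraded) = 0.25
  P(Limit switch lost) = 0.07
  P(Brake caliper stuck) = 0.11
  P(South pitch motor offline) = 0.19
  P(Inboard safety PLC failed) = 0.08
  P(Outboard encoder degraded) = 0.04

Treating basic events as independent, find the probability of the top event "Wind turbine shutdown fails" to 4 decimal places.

0.5644

P(Pitch system unavailable) [AND] = 0.12 × 0.16 = 0.019200
P(Converter path down) [OR] = 1 − (1−0.25) × (1−0.07) = 0.302500
P(Emergency stop down) [OR] = 1 − (1−0.11) × (1−0.19) = 0.279100
P(Safety chain inoperative) [OR] = 1 − (1−0.08) × (1−0.04) = 0.116800
P(Rotor brake unavailable) [OR] = 1 − (1−0.302500) × (1−0.279100) × (1−0.116800) = 0.555903
P(Wind turbine shutdown fails) [OR] = 1 − (1−0.019200) × (1−0.555903) = 0.564430
Rounded to 4 decimal places: P(Wind turbine shutdown fails) ≈ 0.5644.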